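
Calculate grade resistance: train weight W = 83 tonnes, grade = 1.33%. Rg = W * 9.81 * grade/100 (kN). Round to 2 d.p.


Rg = W * 9.81 * grade / 100
Rg = 83 * 9.81 * 1.33 / 100
Rg = 814.23 * 0.0133
Rg = 10.83 kN

10.83


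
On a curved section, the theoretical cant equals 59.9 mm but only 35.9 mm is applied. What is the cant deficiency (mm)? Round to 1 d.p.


Cant deficiency = equilibrium cant - actual cant
CD = 59.9 - 35.9
CD = 24.0 mm

24.0


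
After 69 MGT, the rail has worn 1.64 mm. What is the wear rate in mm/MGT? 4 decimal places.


Wear rate = total wear / cumulative tonnage
Rate = 1.64 / 69
Rate = 0.0238 mm/MGT

0.0238


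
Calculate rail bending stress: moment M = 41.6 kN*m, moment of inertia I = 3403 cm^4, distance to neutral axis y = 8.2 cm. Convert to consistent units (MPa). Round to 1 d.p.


Convert units:
M = 41.6 kN*m = 41600000 N*mm
y = 8.2 cm = 82 mm
I = 3403 cm^4 = 34030000 mm^4
sigma = 41600000 * 82 / 34030000
sigma = 100.2 MPa

100.2


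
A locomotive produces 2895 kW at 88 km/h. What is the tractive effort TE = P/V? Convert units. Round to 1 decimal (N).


Convert: P = 2895 kW = 2895000 W
V = 88 / 3.6 = 24.4444 m/s
TE = 2895000 / 24.4444
TE = 118431.8 N

118431.8


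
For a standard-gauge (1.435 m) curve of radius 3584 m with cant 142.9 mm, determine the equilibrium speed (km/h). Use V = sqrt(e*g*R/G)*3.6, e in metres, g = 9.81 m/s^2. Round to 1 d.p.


Convert cant: e = 142.9 mm = 0.1429 m
V_ms = sqrt(0.1429 * 9.81 * 3584 / 1.435)
V_ms = sqrt(3501.203356) = 59.171 m/s
V = 59.171 * 3.6 = 213.0 km/h

213.0


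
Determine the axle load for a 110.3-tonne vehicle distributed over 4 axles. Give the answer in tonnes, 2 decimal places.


Load per axle = total weight / number of axles
Load = 110.3 / 4
Load = 27.58 tonnes

27.58


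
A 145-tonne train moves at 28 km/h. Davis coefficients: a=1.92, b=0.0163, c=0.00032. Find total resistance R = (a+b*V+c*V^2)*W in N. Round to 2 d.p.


b*V = 0.0163 * 28 = 0.4564
c*V^2 = 0.00032 * 784 = 0.25088
R_per_t = 1.92 + 0.4564 + 0.25088 = 2.62728 N/t
R_total = 2.62728 * 145 = 380.96 N

380.96


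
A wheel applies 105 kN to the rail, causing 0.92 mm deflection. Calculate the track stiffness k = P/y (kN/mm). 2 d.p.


Track stiffness k = P / y
k = 105 / 0.92
k = 114.13 kN/mm

114.13


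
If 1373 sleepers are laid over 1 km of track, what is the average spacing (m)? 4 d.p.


Spacing = 1000 m / number of sleepers
Spacing = 1000 / 1373
Spacing = 0.7283 m

0.7283


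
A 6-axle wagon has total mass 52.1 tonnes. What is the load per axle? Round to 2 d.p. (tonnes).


Load per axle = total weight / number of axles
Load = 52.1 / 6
Load = 8.68 tonnes

8.68


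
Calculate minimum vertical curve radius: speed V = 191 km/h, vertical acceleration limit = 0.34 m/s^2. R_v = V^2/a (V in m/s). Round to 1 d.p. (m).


Convert speed: V = 191 / 3.6 = 53.0556 m/s
V^2 = 2814.892 m^2/s^2
R_v = 2814.892 / 0.34
R_v = 8279.1 m

8279.1


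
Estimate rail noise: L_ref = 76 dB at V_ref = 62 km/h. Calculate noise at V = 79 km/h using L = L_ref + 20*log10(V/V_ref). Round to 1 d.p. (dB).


V/V_ref = 79 / 62 = 1.274194
log10(1.274194) = 0.105235
20 * 0.105235 = 2.1047
L = 76 + 2.1047 = 78.1 dB

78.1


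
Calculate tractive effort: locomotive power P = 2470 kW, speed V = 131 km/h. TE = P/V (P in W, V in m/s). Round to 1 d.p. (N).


Convert: P = 2470 kW = 2470000 W
V = 131 / 3.6 = 36.3889 m/s
TE = 2470000 / 36.3889
TE = 67877.9 N

67877.9


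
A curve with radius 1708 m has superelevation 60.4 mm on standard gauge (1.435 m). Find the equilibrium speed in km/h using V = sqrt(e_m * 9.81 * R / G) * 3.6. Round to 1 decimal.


Convert cant: e = 60.4 mm = 0.0604 m
V_ms = sqrt(0.0604 * 9.81 * 1708 / 1.435)
V_ms = sqrt(705.248078) = 26.5565 m/s
V = 26.5565 * 3.6 = 95.6 km/h

95.6


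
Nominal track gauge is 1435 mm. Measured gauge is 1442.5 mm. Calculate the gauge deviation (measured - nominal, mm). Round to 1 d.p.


Deviation = measured - nominal
Deviation = 1442.5 - 1435
Deviation = 7.5 mm

7.5


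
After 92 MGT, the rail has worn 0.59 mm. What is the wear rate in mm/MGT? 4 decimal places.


Wear rate = total wear / cumulative tonnage
Rate = 0.59 / 92
Rate = 0.0064 mm/MGT

0.0064


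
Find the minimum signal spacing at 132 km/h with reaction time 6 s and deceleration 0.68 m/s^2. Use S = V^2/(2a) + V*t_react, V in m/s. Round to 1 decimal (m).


V = 132 / 3.6 = 36.6667 m/s
Braking distance = 36.6667^2 / (2*0.68) = 988.5621 m
Sighting distance = 36.6667 * 6 = 220.0 m
S = 988.5621 + 220.0 = 1208.6 m

1208.6


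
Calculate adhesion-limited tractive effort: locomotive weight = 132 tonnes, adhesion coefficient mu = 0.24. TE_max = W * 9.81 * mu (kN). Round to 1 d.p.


TE_max = W * g * mu
TE_max = 132 * 9.81 * 0.24
TE_max = 1294.92 * 0.24
TE_max = 310.8 kN

310.8


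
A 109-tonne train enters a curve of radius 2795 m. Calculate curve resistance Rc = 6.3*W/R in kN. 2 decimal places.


Rc = 6.3 * W / R
Rc = 6.3 * 109 / 2795
Rc = 686.7 / 2795
Rc = 0.25 kN

0.25


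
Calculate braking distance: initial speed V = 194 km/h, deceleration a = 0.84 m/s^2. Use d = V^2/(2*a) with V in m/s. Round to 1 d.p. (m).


Convert speed: V = 194 / 3.6 = 53.8889 m/s
V^2 = 2904.0123
d = 2904.0123 / (2 * 0.84)
d = 2904.0123 / 1.68
d = 1728.6 m

1728.6


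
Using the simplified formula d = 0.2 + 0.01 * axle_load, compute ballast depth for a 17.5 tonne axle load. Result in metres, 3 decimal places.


d = 0.2 + 0.01 * 17.5
d = 0.2 + 0.175
d = 0.375 m

0.375


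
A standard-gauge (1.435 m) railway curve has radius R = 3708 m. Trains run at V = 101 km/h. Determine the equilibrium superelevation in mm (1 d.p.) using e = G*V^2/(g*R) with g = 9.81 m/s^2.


Convert speed: V = 101 / 3.6 = 28.0556 m/s
Apply formula: e = 1.435 * 28.0556^2 / (9.81 * 3708)
e = 1.435 * 787.1142 / 36375.48
e = 0.031051 m = 31.1 mm

31.1


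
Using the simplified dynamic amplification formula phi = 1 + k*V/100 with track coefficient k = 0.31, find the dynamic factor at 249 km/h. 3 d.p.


phi = 1 + k * V / 100
phi = 1 + 0.31 * 249 / 100
phi = 1 + 0.7719
phi = 1.772

1.772


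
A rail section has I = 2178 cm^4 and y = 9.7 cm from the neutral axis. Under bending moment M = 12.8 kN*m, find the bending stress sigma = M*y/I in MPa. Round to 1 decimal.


Convert units:
M = 12.8 kN*m = 12800000 N*mm
y = 9.7 cm = 97 mm
I = 2178 cm^4 = 21780000 mm^4
sigma = 12800000 * 97 / 21780000
sigma = 57.0 MPa

57.0


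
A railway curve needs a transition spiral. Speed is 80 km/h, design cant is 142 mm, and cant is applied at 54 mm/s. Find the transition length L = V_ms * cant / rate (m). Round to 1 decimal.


Convert speed: V = 80 / 3.6 = 22.2222 m/s
L = 22.2222 * 142 / 54
L = 3155.5556 / 54
L = 58.4 m

58.4


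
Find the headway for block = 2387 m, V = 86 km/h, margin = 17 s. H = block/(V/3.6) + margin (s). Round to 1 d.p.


V = 86 / 3.6 = 23.8889 m/s
Block traversal time = 2387 / 23.8889 = 99.9209 s
Headway = 99.9209 + 17
Headway = 116.9 s

116.9


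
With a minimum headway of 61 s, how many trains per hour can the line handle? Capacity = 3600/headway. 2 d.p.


Capacity = 3600 / headway
Capacity = 3600 / 61
Capacity = 59.02 trains/hour

59.02


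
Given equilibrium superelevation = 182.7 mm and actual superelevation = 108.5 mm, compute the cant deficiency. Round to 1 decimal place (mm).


Cant deficiency = equilibrium cant - actual cant
CD = 182.7 - 108.5
CD = 74.2 mm

74.2


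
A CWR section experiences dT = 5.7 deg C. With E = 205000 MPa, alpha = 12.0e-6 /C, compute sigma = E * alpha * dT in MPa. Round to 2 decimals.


sigma = E * alpha * dT
sigma = 205000 * 12.0e-6 * 5.7
sigma = 2.46 * 5.7
sigma = 14.02 MPa

14.02


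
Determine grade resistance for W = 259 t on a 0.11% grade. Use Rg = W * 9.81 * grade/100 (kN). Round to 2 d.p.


Rg = W * 9.81 * grade / 100
Rg = 259 * 9.81 * 0.11 / 100
Rg = 2540.79 * 0.0011
Rg = 2.79 kN

2.79


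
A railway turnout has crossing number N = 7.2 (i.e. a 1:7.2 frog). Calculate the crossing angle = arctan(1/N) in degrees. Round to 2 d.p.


1/N = 1/7.2 = 0.138889
angle = arctan(0.138889) = 0.138006 rad
angle = 0.138006 * 180/pi = 7.91 degrees

7.91


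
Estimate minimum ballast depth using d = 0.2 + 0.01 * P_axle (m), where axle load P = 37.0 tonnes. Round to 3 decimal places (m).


d = 0.2 + 0.01 * 37.0
d = 0.2 + 0.37
d = 0.570 m

0.570


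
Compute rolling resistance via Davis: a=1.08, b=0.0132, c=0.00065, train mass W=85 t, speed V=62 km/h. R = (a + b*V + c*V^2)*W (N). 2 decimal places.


b*V = 0.0132 * 62 = 0.8184
c*V^2 = 0.00065 * 3844 = 2.4986
R_per_t = 1.08 + 0.8184 + 2.4986 = 4.397 N/t
R_total = 4.397 * 85 = 373.75 N

373.75


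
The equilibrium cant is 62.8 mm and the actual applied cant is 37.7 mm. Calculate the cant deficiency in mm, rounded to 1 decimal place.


Cant deficiency = equilibrium cant - actual cant
CD = 62.8 - 37.7
CD = 25.1 mm

25.1


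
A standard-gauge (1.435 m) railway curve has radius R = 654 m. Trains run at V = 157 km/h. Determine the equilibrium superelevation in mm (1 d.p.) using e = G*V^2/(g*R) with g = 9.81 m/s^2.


Convert speed: V = 157 / 3.6 = 43.6111 m/s
Apply formula: e = 1.435 * 43.6111^2 / (9.81 * 654)
e = 1.435 * 1901.929 / 6415.74
e = 0.425402 m = 425.4 mm

425.4


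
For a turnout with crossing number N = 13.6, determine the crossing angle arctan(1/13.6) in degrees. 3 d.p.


1/N = 1/13.6 = 0.073529
angle = arctan(0.073529) = 0.073397 rad
angle = 0.073397 * 180/pi = 4.205 degrees

4.205


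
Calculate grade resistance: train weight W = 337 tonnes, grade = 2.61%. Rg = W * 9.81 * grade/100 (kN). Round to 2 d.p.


Rg = W * 9.81 * grade / 100
Rg = 337 * 9.81 * 2.61 / 100
Rg = 3305.97 * 0.0261
Rg = 86.29 kN

86.29


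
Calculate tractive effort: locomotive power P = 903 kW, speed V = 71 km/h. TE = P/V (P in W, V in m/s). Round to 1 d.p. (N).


Convert: P = 903 kW = 903000 W
V = 71 / 3.6 = 19.7222 m/s
TE = 903000 / 19.7222
TE = 45785.9 N

45785.9


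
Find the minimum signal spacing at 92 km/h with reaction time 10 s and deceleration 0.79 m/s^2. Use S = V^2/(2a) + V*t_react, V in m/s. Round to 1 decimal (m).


V = 92 / 3.6 = 25.5556 m/s
Braking distance = 25.5556^2 / (2*0.79) = 413.3458 m
Sighting distance = 25.5556 * 10 = 255.5556 m
S = 413.3458 + 255.5556 = 668.9 m

668.9


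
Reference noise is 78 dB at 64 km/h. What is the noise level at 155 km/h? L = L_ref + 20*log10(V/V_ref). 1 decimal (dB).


V/V_ref = 155 / 64 = 2.421875
log10(2.421875) = 0.384152
20 * 0.384152 = 7.683
L = 78 + 7.683 = 85.7 dB

85.7


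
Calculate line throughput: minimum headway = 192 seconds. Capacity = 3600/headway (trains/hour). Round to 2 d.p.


Capacity = 3600 / headway
Capacity = 3600 / 192
Capacity = 18.75 trains/hour

18.75


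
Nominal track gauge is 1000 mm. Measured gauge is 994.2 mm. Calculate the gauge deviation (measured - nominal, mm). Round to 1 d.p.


Deviation = measured - nominal
Deviation = 994.2 - 1000
Deviation = -5.8 mm

-5.8


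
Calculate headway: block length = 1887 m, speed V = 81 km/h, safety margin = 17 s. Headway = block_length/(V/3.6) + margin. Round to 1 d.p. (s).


V = 81 / 3.6 = 22.5 m/s
Block traversal time = 1887 / 22.5 = 83.8667 s
Headway = 83.8667 + 17
Headway = 100.9 s

100.9


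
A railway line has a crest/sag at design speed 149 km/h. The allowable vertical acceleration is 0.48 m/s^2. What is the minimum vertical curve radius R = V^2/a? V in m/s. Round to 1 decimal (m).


Convert speed: V = 149 / 3.6 = 41.3889 m/s
V^2 = 1713.0401 m^2/s^2
R_v = 1713.0401 / 0.48
R_v = 3568.8 m

3568.8


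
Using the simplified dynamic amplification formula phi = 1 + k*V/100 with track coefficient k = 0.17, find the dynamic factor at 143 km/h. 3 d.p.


phi = 1 + k * V / 100
phi = 1 + 0.17 * 143 / 100
phi = 1 + 0.2431
phi = 1.243

1.243


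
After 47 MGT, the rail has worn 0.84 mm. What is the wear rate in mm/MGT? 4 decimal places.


Wear rate = total wear / cumulative tonnage
Rate = 0.84 / 47
Rate = 0.0179 mm/MGT

0.0179


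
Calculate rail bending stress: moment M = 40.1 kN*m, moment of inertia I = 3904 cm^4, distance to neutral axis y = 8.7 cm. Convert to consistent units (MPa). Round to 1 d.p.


Convert units:
M = 40.1 kN*m = 40100000 N*mm
y = 8.7 cm = 87 mm
I = 3904 cm^4 = 39040000 mm^4
sigma = 40100000 * 87 / 39040000
sigma = 89.4 MPa

89.4


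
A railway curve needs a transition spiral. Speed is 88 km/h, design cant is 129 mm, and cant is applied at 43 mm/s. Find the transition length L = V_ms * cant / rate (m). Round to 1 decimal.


Convert speed: V = 88 / 3.6 = 24.4444 m/s
L = 24.4444 * 129 / 43
L = 3153.3333 / 43
L = 73.3 m

73.3


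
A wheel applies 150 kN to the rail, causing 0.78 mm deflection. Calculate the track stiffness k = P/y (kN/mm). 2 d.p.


Track stiffness k = P / y
k = 150 / 0.78
k = 192.31 kN/mm

192.31


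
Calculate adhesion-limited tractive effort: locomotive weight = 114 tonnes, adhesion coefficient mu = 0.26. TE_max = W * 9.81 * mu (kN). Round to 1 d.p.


TE_max = W * g * mu
TE_max = 114 * 9.81 * 0.26
TE_max = 1118.34 * 0.26
TE_max = 290.8 kN

290.8


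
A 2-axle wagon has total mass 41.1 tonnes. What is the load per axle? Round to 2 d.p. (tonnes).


Load per axle = total weight / number of axles
Load = 41.1 / 2
Load = 20.55 tonnes

20.55


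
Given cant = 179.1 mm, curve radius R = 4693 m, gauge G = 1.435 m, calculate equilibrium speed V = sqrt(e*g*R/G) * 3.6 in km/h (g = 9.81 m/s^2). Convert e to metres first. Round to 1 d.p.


Convert cant: e = 179.1 mm = 0.1791 m
V_ms = sqrt(0.1791 * 9.81 * 4693 / 1.435)
V_ms = sqrt(5745.968574) = 75.8022 m/s
V = 75.8022 * 3.6 = 272.9 km/h

272.9


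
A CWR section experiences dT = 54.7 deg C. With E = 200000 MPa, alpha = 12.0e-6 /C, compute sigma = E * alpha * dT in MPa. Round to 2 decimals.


sigma = E * alpha * dT
sigma = 200000 * 12.0e-6 * 54.7
sigma = 2.4 * 54.7
sigma = 131.28 MPa

131.28


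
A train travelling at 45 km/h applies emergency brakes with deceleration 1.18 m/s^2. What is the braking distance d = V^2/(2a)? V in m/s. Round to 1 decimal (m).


Convert speed: V = 45 / 3.6 = 12.5 m/s
V^2 = 156.25
d = 156.25 / (2 * 1.18)
d = 156.25 / 2.36
d = 66.2 m

66.2


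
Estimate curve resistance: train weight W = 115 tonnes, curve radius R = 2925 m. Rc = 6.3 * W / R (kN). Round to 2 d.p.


Rc = 6.3 * W / R
Rc = 6.3 * 115 / 2925
Rc = 724.5 / 2925
Rc = 0.25 kN

0.25


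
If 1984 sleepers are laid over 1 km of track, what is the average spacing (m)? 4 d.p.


Spacing = 1000 m / number of sleepers
Spacing = 1000 / 1984
Spacing = 0.5040 m

0.5040


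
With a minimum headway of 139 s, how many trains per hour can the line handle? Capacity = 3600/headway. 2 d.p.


Capacity = 3600 / headway
Capacity = 3600 / 139
Capacity = 25.90 trains/hour

25.90


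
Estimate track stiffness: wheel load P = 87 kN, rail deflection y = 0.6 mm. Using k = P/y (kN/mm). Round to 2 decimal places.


Track stiffness k = P / y
k = 87 / 0.6
k = 145.00 kN/mm

145.00


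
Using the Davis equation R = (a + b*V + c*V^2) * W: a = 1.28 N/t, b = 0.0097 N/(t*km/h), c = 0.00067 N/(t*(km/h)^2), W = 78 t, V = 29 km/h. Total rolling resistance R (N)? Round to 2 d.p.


b*V = 0.0097 * 29 = 0.2813
c*V^2 = 0.00067 * 841 = 0.56347
R_per_t = 1.28 + 0.2813 + 0.56347 = 2.12477 N/t
R_total = 2.12477 * 78 = 165.73 N

165.73


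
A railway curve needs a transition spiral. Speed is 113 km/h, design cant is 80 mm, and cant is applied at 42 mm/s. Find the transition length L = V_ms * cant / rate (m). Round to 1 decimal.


Convert speed: V = 113 / 3.6 = 31.3889 m/s
L = 31.3889 * 80 / 42
L = 2511.1111 / 42
L = 59.8 m

59.8


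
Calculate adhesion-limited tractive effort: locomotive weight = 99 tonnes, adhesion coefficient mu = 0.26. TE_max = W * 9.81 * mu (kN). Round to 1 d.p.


TE_max = W * g * mu
TE_max = 99 * 9.81 * 0.26
TE_max = 971.19 * 0.26
TE_max = 252.5 kN

252.5


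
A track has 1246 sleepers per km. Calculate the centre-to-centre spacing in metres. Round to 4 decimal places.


Spacing = 1000 m / number of sleepers
Spacing = 1000 / 1246
Spacing = 0.8026 m

0.8026


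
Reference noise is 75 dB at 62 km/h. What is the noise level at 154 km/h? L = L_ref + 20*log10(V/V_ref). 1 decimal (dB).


V/V_ref = 154 / 62 = 2.483871
log10(2.483871) = 0.395129
20 * 0.395129 = 7.9026
L = 75 + 7.9026 = 82.9 dB

82.9


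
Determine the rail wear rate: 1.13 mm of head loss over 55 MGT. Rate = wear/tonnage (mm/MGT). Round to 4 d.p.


Wear rate = total wear / cumulative tonnage
Rate = 1.13 / 55
Rate = 0.0205 mm/MGT

0.0205


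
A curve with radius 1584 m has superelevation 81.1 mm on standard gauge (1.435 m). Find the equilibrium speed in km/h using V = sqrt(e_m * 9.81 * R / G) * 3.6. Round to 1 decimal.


Convert cant: e = 81.1 mm = 0.0811 m
V_ms = sqrt(0.0811 * 9.81 * 1584 / 1.435)
V_ms = sqrt(878.199403) = 29.6344 m/s
V = 29.6344 * 3.6 = 106.7 km/h

106.7


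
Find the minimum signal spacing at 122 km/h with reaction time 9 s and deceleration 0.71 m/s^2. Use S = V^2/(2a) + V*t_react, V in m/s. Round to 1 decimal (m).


V = 122 / 3.6 = 33.8889 m/s
Braking distance = 33.8889^2 / (2*0.71) = 808.7724 m
Sighting distance = 33.8889 * 9 = 305.0 m
S = 808.7724 + 305.0 = 1113.8 m

1113.8


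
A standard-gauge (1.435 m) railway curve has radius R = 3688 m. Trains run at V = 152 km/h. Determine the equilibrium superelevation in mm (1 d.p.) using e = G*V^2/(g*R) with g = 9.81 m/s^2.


Convert speed: V = 152 / 3.6 = 42.2222 m/s
Apply formula: e = 1.435 * 42.2222^2 / (9.81 * 3688)
e = 1.435 * 1782.716 / 36179.28
e = 0.070709 m = 70.7 mm

70.7


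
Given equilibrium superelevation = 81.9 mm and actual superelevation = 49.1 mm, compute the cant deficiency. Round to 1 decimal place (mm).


Cant deficiency = equilibrium cant - actual cant
CD = 81.9 - 49.1
CD = 32.8 mm

32.8


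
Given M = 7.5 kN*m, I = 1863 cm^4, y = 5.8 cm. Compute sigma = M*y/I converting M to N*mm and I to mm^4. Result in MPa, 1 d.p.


Convert units:
M = 7.5 kN*m = 7500000 N*mm
y = 5.8 cm = 58 mm
I = 1863 cm^4 = 18630000 mm^4
sigma = 7500000 * 58 / 18630000
sigma = 23.3 MPa

23.3


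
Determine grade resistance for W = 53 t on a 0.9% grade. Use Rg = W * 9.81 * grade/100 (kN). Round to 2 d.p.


Rg = W * 9.81 * grade / 100
Rg = 53 * 9.81 * 0.9 / 100
Rg = 519.93 * 0.009
Rg = 4.68 kN

4.68


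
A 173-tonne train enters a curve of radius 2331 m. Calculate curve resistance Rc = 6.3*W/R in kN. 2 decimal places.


Rc = 6.3 * W / R
Rc = 6.3 * 173 / 2331
Rc = 1089.9 / 2331
Rc = 0.47 kN

0.47


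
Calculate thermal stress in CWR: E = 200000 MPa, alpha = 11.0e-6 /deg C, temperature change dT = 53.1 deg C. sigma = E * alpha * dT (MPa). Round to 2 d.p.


sigma = E * alpha * dT
sigma = 200000 * 11.0e-6 * 53.1
sigma = 2.2 * 53.1
sigma = 116.82 MPa

116.82


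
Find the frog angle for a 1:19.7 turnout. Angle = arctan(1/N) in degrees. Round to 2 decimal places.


1/N = 1/19.7 = 0.050761
angle = arctan(0.050761) = 0.050718 rad
angle = 0.050718 * 180/pi = 2.91 degrees

2.91


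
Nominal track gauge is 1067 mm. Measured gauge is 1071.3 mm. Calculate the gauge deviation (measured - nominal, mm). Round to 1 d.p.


Deviation = measured - nominal
Deviation = 1071.3 - 1067
Deviation = 4.3 mm

4.3


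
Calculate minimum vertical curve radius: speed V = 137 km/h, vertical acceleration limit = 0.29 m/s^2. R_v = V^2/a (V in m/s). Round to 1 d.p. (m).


Convert speed: V = 137 / 3.6 = 38.0556 m/s
V^2 = 1448.2253 m^2/s^2
R_v = 1448.2253 / 0.29
R_v = 4993.9 m

4993.9


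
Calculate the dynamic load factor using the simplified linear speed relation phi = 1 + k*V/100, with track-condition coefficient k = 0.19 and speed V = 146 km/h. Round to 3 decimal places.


phi = 1 + k * V / 100
phi = 1 + 0.19 * 146 / 100
phi = 1 + 0.2774
phi = 1.277

1.277


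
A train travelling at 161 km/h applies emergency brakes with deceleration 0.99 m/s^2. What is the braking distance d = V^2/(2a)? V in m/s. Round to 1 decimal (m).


Convert speed: V = 161 / 3.6 = 44.7222 m/s
V^2 = 2000.0772
d = 2000.0772 / (2 * 0.99)
d = 2000.0772 / 1.98
d = 1010.1 m

1010.1


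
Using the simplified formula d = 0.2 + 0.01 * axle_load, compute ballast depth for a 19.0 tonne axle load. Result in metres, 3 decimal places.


d = 0.2 + 0.01 * 19.0
d = 0.2 + 0.19
d = 0.390 m

0.390


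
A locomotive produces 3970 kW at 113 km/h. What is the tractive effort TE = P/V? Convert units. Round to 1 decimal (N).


Convert: P = 3970 kW = 3970000 W
V = 113 / 3.6 = 31.3889 m/s
TE = 3970000 / 31.3889
TE = 126477.9 N

126477.9


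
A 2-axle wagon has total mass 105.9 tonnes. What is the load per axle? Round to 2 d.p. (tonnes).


Load per axle = total weight / number of axles
Load = 105.9 / 2
Load = 52.95 tonnes

52.95


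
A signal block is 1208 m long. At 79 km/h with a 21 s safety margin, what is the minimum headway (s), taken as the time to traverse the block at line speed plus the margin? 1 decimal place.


V = 79 / 3.6 = 21.9444 m/s
Block traversal time = 1208 / 21.9444 = 55.0481 s
Headway = 55.0481 + 21
Headway = 76.0 s

76.0


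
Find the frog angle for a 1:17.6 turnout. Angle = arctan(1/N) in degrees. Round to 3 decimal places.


1/N = 1/17.6 = 0.056818
angle = arctan(0.056818) = 0.056757 rad
angle = 0.056757 * 180/pi = 3.252 degrees

3.252


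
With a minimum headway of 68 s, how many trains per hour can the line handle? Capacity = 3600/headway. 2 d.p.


Capacity = 3600 / headway
Capacity = 3600 / 68
Capacity = 52.94 trains/hour

52.94


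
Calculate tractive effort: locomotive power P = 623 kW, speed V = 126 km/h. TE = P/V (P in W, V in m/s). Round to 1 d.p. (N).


Convert: P = 623 kW = 623000 W
V = 126 / 3.6 = 35.0 m/s
TE = 623000 / 35.0
TE = 17800.0 N

17800.0


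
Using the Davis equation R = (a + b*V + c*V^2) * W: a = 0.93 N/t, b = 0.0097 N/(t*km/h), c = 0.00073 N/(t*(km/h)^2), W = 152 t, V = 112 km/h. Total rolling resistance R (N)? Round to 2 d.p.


b*V = 0.0097 * 112 = 1.0864
c*V^2 = 0.00073 * 12544 = 9.15712
R_per_t = 0.93 + 1.0864 + 9.15712 = 11.17352 N/t
R_total = 11.17352 * 152 = 1698.38 N

1698.38


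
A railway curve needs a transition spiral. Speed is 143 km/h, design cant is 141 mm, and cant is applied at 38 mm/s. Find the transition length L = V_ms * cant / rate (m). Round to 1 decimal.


Convert speed: V = 143 / 3.6 = 39.7222 m/s
L = 39.7222 * 141 / 38
L = 5600.8333 / 38
L = 147.4 m

147.4


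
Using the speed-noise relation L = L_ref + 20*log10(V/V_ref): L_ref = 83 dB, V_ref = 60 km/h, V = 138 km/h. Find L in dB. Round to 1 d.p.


V/V_ref = 138 / 60 = 2.3
log10(2.3) = 0.361728
20 * 0.361728 = 7.2346
L = 83 + 7.2346 = 90.2 dB

90.2


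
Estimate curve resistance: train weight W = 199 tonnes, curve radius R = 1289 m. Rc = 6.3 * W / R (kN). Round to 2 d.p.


Rc = 6.3 * W / R
Rc = 6.3 * 199 / 1289
Rc = 1253.7 / 1289
Rc = 0.97 kN

0.97


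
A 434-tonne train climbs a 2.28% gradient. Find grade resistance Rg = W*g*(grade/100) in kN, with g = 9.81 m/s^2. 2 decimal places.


Rg = W * 9.81 * grade / 100
Rg = 434 * 9.81 * 2.28 / 100
Rg = 4257.54 * 0.0228
Rg = 97.07 kN

97.07


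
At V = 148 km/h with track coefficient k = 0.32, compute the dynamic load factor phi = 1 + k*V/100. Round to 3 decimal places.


phi = 1 + k * V / 100
phi = 1 + 0.32 * 148 / 100
phi = 1 + 0.4736
phi = 1.474

1.474


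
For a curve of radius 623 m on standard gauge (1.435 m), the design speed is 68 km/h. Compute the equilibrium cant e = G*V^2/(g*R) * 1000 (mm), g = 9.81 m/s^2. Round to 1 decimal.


Convert speed: V = 68 / 3.6 = 18.8889 m/s
Apply formula: e = 1.435 * 18.8889^2 / (9.81 * 623)
e = 1.435 * 356.7901 / 6111.63
e = 0.083774 m = 83.8 mm

83.8


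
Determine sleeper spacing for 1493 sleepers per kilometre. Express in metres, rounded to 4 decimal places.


Spacing = 1000 m / number of sleepers
Spacing = 1000 / 1493
Spacing = 0.6698 m

0.6698


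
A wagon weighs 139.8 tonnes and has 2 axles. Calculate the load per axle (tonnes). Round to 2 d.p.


Load per axle = total weight / number of axles
Load = 139.8 / 2
Load = 69.90 tonnes

69.90


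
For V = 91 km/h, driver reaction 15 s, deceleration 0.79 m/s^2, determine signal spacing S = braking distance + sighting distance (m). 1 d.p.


V = 91 / 3.6 = 25.2778 m/s
Braking distance = 25.2778^2 / (2*0.79) = 404.4089 m
Sighting distance = 25.2778 * 15 = 379.1667 m
S = 404.4089 + 379.1667 = 783.6 m

783.6


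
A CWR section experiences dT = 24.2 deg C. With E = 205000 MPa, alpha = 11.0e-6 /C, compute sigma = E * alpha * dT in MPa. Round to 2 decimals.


sigma = E * alpha * dT
sigma = 205000 * 11.0e-6 * 24.2
sigma = 2.255 * 24.2
sigma = 54.57 MPa

54.57


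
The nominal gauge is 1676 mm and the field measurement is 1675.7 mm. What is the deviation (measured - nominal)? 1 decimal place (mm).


Deviation = measured - nominal
Deviation = 1675.7 - 1676
Deviation = -0.3 mm

-0.3


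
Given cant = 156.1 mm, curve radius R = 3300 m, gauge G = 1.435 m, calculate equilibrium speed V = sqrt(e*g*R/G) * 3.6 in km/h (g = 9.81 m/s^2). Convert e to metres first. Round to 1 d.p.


Convert cant: e = 156.1 mm = 0.1561 m
V_ms = sqrt(0.1561 * 9.81 * 3300 / 1.435)
V_ms = sqrt(3521.550732) = 59.3427 m/s
V = 59.3427 * 3.6 = 213.6 km/h

213.6


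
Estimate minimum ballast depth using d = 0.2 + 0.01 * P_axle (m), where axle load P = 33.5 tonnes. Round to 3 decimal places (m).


d = 0.2 + 0.01 * 33.5
d = 0.2 + 0.335
d = 0.535 m

0.535


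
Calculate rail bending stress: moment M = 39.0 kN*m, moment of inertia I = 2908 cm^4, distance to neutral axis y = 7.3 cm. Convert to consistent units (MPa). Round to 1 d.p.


Convert units:
M = 39.0 kN*m = 39000000 N*mm
y = 7.3 cm = 73 mm
I = 2908 cm^4 = 29080000 mm^4
sigma = 39000000 * 73 / 29080000
sigma = 97.9 MPa

97.9


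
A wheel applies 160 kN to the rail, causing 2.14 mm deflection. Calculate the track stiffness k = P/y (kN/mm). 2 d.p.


Track stiffness k = P / y
k = 160 / 2.14
k = 74.77 kN/mm

74.77


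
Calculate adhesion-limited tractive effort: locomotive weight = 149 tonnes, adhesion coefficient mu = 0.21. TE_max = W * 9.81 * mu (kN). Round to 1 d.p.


TE_max = W * g * mu
TE_max = 149 * 9.81 * 0.21
TE_max = 1461.69 * 0.21
TE_max = 307.0 kN

307.0


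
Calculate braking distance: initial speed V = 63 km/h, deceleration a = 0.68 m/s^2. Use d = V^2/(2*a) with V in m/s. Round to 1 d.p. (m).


Convert speed: V = 63 / 3.6 = 17.5 m/s
V^2 = 306.25
d = 306.25 / (2 * 0.68)
d = 306.25 / 1.36
d = 225.2 m

225.2


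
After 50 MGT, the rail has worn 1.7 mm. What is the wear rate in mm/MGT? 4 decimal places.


Wear rate = total wear / cumulative tonnage
Rate = 1.7 / 50
Rate = 0.0340 mm/MGT

0.0340


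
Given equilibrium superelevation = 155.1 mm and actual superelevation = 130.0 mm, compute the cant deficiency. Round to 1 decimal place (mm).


Cant deficiency = equilibrium cant - actual cant
CD = 155.1 - 130.0
CD = 25.1 mm

25.1


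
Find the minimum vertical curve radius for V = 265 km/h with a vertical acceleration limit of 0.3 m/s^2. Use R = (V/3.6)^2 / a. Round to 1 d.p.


Convert speed: V = 265 / 3.6 = 73.6111 m/s
V^2 = 5418.5957 m^2/s^2
R_v = 5418.5957 / 0.3
R_v = 18062.0 m

18062.0


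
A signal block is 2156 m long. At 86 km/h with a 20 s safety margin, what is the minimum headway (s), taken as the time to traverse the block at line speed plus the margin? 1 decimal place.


V = 86 / 3.6 = 23.8889 m/s
Block traversal time = 2156 / 23.8889 = 90.2512 s
Headway = 90.2512 + 20
Headway = 110.3 s

110.3


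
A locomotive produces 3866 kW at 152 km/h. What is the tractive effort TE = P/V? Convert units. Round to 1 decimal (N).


Convert: P = 3866 kW = 3866000 W
V = 152 / 3.6 = 42.2222 m/s
TE = 3866000 / 42.2222
TE = 91563.2 N

91563.2


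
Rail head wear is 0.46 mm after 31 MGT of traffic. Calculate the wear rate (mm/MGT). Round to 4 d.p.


Wear rate = total wear / cumulative tonnage
Rate = 0.46 / 31
Rate = 0.0148 mm/MGT

0.0148


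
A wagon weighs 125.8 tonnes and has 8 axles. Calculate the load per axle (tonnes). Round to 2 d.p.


Load per axle = total weight / number of axles
Load = 125.8 / 8
Load = 15.73 tonnes

15.73


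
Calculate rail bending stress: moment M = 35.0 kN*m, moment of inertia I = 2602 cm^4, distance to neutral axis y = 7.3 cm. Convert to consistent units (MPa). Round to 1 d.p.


Convert units:
M = 35.0 kN*m = 35000000 N*mm
y = 7.3 cm = 73 mm
I = 2602 cm^4 = 26020000 mm^4
sigma = 35000000 * 73 / 26020000
sigma = 98.2 MPa

98.2


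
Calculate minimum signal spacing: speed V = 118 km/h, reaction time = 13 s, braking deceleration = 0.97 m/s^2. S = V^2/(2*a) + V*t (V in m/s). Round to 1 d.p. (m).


V = 118 / 3.6 = 32.7778 m/s
Braking distance = 32.7778^2 / (2*0.97) = 553.8055 m
Sighting distance = 32.7778 * 13 = 426.1111 m
S = 553.8055 + 426.1111 = 979.9 m

979.9


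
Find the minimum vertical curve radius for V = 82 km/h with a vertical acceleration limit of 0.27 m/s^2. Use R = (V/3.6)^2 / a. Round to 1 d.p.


Convert speed: V = 82 / 3.6 = 22.7778 m/s
V^2 = 518.8272 m^2/s^2
R_v = 518.8272 / 0.27
R_v = 1921.6 m

1921.6


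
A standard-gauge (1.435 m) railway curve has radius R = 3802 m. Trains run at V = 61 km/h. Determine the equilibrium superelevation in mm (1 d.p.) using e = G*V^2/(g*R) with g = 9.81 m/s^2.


Convert speed: V = 61 / 3.6 = 16.9444 m/s
Apply formula: e = 1.435 * 16.9444^2 / (9.81 * 3802)
e = 1.435 * 287.1142 / 37297.62
e = 0.011047 m = 11.0 mm

11.0


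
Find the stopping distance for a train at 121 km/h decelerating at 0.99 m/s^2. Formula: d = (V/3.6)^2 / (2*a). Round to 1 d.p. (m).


Convert speed: V = 121 / 3.6 = 33.6111 m/s
V^2 = 1129.7068
d = 1129.7068 / (2 * 0.99)
d = 1129.7068 / 1.98
d = 570.6 m

570.6


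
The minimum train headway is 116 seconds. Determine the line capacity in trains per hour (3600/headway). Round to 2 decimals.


Capacity = 3600 / headway
Capacity = 3600 / 116
Capacity = 31.03 trains/hour

31.03


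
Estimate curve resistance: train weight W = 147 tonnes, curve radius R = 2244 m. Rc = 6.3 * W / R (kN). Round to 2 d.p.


Rc = 6.3 * W / R
Rc = 6.3 * 147 / 2244
Rc = 926.1 / 2244
Rc = 0.41 kN

0.41


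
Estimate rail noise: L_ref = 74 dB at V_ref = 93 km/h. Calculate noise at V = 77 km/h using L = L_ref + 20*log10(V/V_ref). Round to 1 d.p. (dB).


V/V_ref = 77 / 93 = 0.827957
log10(0.827957) = -0.081992
20 * -0.081992 = -1.6398
L = 74 + -1.6398 = 72.4 dB

72.4


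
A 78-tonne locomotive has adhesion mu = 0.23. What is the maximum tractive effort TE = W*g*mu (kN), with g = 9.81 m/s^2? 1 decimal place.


TE_max = W * g * mu
TE_max = 78 * 9.81 * 0.23
TE_max = 765.18 * 0.23
TE_max = 176.0 kN

176.0


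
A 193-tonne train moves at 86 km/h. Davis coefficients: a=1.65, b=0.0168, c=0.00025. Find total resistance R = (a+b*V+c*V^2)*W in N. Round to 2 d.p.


b*V = 0.0168 * 86 = 1.4448
c*V^2 = 0.00025 * 7396 = 1.849
R_per_t = 1.65 + 1.4448 + 1.849 = 4.9438 N/t
R_total = 4.9438 * 193 = 954.15 N

954.15


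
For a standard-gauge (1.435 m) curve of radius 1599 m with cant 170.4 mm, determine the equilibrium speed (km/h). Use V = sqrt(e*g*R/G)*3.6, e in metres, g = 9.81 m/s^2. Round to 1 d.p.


Convert cant: e = 170.4 mm = 0.1704 m
V_ms = sqrt(0.1704 * 9.81 * 1599 / 1.435)
V_ms = sqrt(1862.666743) = 43.1586 m/s
V = 43.1586 * 3.6 = 155.4 km/h

155.4


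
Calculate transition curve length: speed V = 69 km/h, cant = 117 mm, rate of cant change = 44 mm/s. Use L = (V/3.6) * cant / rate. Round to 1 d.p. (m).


Convert speed: V = 69 / 3.6 = 19.1667 m/s
L = 19.1667 * 117 / 44
L = 2242.5 / 44
L = 51.0 m

51.0


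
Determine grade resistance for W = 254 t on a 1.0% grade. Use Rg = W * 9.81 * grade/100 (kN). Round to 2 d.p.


Rg = W * 9.81 * grade / 100
Rg = 254 * 9.81 * 1.0 / 100
Rg = 2491.74 * 0.01
Rg = 24.92 kN

24.92


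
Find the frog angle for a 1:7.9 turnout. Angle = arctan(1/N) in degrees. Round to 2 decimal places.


1/N = 1/7.9 = 0.126582
angle = arctan(0.126582) = 0.125913 rad
angle = 0.125913 * 180/pi = 7.21 degrees

7.21


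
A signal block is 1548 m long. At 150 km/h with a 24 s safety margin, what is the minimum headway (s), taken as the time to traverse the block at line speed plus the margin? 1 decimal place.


V = 150 / 3.6 = 41.6667 m/s
Block traversal time = 1548 / 41.6667 = 37.152 s
Headway = 37.152 + 24
Headway = 61.2 s

61.2


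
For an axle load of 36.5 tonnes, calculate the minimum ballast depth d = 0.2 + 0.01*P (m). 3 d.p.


d = 0.2 + 0.01 * 36.5
d = 0.2 + 0.365
d = 0.565 m

0.565


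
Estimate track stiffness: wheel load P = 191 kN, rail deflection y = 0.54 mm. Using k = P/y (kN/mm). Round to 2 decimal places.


Track stiffness k = P / y
k = 191 / 0.54
k = 353.70 kN/mm

353.70


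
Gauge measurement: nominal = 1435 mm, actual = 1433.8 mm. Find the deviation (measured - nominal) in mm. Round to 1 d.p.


Deviation = measured - nominal
Deviation = 1433.8 - 1435
Deviation = -1.2 mm

-1.2


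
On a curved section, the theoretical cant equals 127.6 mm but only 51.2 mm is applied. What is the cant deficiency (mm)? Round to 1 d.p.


Cant deficiency = equilibrium cant - actual cant
CD = 127.6 - 51.2
CD = 76.4 mm

76.4


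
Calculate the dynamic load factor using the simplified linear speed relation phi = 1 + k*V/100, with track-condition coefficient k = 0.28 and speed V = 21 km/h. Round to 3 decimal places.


phi = 1 + k * V / 100
phi = 1 + 0.28 * 21 / 100
phi = 1 + 0.0588
phi = 1.059

1.059


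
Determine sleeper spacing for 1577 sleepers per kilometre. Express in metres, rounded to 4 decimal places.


Spacing = 1000 m / number of sleepers
Spacing = 1000 / 1577
Spacing = 0.6341 m

0.6341


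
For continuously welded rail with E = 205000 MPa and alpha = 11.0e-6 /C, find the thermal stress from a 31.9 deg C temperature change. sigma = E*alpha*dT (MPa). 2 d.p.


sigma = E * alpha * dT
sigma = 205000 * 11.0e-6 * 31.9
sigma = 2.255 * 31.9
sigma = 71.93 MPa

71.93


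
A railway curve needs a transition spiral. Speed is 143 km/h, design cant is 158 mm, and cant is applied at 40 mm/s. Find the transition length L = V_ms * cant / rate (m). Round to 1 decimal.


Convert speed: V = 143 / 3.6 = 39.7222 m/s
L = 39.7222 * 158 / 40
L = 6276.1111 / 40
L = 156.9 m

156.9


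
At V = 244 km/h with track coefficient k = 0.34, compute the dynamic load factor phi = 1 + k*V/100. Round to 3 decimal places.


phi = 1 + k * V / 100
phi = 1 + 0.34 * 244 / 100
phi = 1 + 0.8296
phi = 1.830

1.830


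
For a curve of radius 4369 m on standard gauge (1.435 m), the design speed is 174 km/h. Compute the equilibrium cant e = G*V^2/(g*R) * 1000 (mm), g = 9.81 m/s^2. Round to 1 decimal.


Convert speed: V = 174 / 3.6 = 48.3333 m/s
Apply formula: e = 1.435 * 48.3333^2 / (9.81 * 4369)
e = 1.435 * 2336.1111 / 42859.89
e = 0.078216 m = 78.2 mm

78.2


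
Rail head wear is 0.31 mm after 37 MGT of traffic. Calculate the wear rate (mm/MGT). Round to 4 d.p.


Wear rate = total wear / cumulative tonnage
Rate = 0.31 / 37
Rate = 0.0084 mm/MGT

0.0084


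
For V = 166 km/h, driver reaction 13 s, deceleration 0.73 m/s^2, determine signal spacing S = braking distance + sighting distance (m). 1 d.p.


V = 166 / 3.6 = 46.1111 m/s
Braking distance = 46.1111^2 / (2*0.73) = 1456.325 m
Sighting distance = 46.1111 * 13 = 599.4444 m
S = 1456.325 + 599.4444 = 2055.8 m

2055.8


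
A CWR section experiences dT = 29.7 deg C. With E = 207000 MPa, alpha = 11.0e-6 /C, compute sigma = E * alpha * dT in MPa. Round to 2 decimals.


sigma = E * alpha * dT
sigma = 207000 * 11.0e-6 * 29.7
sigma = 2.277 * 29.7
sigma = 67.63 MPa

67.63


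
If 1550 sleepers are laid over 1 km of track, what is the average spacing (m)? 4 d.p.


Spacing = 1000 m / number of sleepers
Spacing = 1000 / 1550
Spacing = 0.6452 m

0.6452


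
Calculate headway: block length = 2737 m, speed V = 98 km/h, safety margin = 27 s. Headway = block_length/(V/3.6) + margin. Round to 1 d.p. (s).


V = 98 / 3.6 = 27.2222 m/s
Block traversal time = 2737 / 27.2222 = 100.5429 s
Headway = 100.5429 + 27
Headway = 127.5 s

127.5


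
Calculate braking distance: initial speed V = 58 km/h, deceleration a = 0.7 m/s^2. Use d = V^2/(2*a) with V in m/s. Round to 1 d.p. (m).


Convert speed: V = 58 / 3.6 = 16.1111 m/s
V^2 = 259.5679
d = 259.5679 / (2 * 0.7)
d = 259.5679 / 1.4
d = 185.4 m

185.4


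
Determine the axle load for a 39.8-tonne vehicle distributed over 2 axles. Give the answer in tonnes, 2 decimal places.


Load per axle = total weight / number of axles
Load = 39.8 / 2
Load = 19.90 tonnes

19.90


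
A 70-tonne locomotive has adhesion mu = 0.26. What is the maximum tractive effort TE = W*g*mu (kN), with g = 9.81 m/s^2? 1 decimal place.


TE_max = W * g * mu
TE_max = 70 * 9.81 * 0.26
TE_max = 686.7 * 0.26
TE_max = 178.5 kN

178.5


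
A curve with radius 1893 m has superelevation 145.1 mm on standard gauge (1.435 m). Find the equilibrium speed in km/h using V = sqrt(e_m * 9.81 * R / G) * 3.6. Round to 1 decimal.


Convert cant: e = 145.1 mm = 0.1451 m
V_ms = sqrt(0.1451 * 9.81 * 1893 / 1.435)
V_ms = sqrt(1877.738594) = 43.3329 m/s
V = 43.3329 * 3.6 = 156.0 km/h

156.0


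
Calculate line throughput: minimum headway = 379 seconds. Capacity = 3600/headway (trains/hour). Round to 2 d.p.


Capacity = 3600 / headway
Capacity = 3600 / 379
Capacity = 9.50 trains/hour

9.50


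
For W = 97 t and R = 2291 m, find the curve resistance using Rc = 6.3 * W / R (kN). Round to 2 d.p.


Rc = 6.3 * W / R
Rc = 6.3 * 97 / 2291
Rc = 611.1 / 2291
Rc = 0.27 kN

0.27


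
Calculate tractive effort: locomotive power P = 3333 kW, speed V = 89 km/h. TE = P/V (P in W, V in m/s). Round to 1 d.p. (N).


Convert: P = 3333 kW = 3333000 W
V = 89 / 3.6 = 24.7222 m/s
TE = 3333000 / 24.7222
TE = 134818.0 N

134818.0


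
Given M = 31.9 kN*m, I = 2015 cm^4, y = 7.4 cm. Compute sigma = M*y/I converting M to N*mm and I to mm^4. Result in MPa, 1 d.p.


Convert units:
M = 31.9 kN*m = 31900000 N*mm
y = 7.4 cm = 74 mm
I = 2015 cm^4 = 20150000 mm^4
sigma = 31900000 * 74 / 20150000
sigma = 117.2 MPa

117.2


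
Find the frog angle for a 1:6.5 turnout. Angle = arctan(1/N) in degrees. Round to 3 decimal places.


1/N = 1/6.5 = 0.153846
angle = arctan(0.153846) = 0.152649 rad
angle = 0.152649 * 180/pi = 8.746 degrees

8.746


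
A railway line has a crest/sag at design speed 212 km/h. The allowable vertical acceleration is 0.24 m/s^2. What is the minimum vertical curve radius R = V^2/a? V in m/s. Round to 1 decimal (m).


Convert speed: V = 212 / 3.6 = 58.8889 m/s
V^2 = 3467.9012 m^2/s^2
R_v = 3467.9012 / 0.24
R_v = 14449.6 m

14449.6


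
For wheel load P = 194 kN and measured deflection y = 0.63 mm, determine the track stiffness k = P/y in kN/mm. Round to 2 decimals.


Track stiffness k = P / y
k = 194 / 0.63
k = 307.94 kN/mm

307.94


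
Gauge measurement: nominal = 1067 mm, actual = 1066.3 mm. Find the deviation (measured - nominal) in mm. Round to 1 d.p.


Deviation = measured - nominal
Deviation = 1066.3 - 1067
Deviation = -0.7 mm

-0.7


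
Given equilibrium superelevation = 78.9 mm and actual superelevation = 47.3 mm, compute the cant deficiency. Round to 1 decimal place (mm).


Cant deficiency = equilibrium cant - actual cant
CD = 78.9 - 47.3
CD = 31.6 mm

31.6


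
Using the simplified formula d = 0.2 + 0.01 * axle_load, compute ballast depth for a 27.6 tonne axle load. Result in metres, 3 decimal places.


d = 0.2 + 0.01 * 27.6
d = 0.2 + 0.276
d = 0.476 m

0.476


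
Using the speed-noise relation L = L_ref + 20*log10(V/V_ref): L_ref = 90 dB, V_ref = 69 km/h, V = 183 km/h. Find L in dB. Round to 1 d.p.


V/V_ref = 183 / 69 = 2.652174
log10(2.652174) = 0.423602
20 * 0.423602 = 8.472
L = 90 + 8.472 = 98.5 dB

98.5
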